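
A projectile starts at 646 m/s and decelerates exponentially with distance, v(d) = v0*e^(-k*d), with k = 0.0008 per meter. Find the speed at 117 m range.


v = v0*exp(-k*d) = 646*exp(-0.0008*117) = 588.3 m/s

588.3 m/s


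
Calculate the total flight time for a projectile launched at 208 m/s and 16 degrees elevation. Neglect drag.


T = 2*v0*sin(theta)/g = 2*208*sin(16°)/9.81 = 11.69 s

11.69 s


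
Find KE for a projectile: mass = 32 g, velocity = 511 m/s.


E = 0.5*m*v^2 = 0.5*0.032*511^2 = 4178 J

4178 J


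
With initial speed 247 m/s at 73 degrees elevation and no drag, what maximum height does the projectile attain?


H = (v0*sin(theta))^2 / (2g) = (247*sin(73°))^2 / (2*9.81) = 2844 m

2844 m


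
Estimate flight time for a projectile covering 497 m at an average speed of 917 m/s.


t = d/v = 497/917 = 0.542 s

0.542 s


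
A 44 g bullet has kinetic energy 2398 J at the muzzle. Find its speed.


v = sqrt(2*E/m) = sqrt(2*2398/0.044) = 330.2 m/s

330.2 m/s


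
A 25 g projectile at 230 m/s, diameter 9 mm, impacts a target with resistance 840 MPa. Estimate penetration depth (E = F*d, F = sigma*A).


A = pi*(d/2)^2 = pi*(9/2)^2 = 63.6173 mm^2
E = 0.5*m*v^2 = 0.5*0.025*230^2 = 661.25 J
depth = E/(sigma*A) = 661.25 J / (840 MPa * 63.6173 mm^2) = 661.25/(840 * 63.6173) m = 0.012374 m ≈ 12.37 mm

12.37 mm


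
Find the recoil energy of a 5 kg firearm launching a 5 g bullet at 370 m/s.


v_r = m_p*v_p/m_gun = 0.005*370/5 = 0.37 m/s, E_r = 0.5*m_gun*v_r^2 = 0.5*5*0.37^2 = 0.3422 J

0.3422 J


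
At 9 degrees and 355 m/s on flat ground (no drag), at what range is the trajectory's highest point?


R = v0^2*sin(2*theta)/g = 355^2*sin(2*9°)/9.81 = 3969.81 m
apex_dist = R/2 = 3969.81/2 = 1985 m

1985 m


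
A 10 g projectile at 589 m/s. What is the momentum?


p = m*v = 0.01*589 = 5.89 kg·m/s

5.89 kg·m/s


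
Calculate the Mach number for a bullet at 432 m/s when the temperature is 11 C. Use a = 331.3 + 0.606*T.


a = 331.3 + 0.606*(11) = 337.966 m/s
M = v/a = 432/337.966 = 1.278

1.278


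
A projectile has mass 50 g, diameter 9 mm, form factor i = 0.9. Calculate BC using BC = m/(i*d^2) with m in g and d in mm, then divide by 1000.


BC = m/(i*d^2*1000) = 50/(0.9 * 9^2 * 1000) = 0.0006859

0.0006859


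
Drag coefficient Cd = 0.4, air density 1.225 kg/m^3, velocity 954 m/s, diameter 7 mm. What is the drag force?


A = pi*(d/2)^2 = pi*(7/2000)^2 = 3.84845e-05 m^2
Fd = 0.5*Cd*rho*A*v^2 = 0.5*0.4*1.225*3.84845e-05*954^2 = 8.581 N

8.581 N


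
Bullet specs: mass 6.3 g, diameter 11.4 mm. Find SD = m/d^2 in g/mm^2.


SD = m/d^2 = 6.3/11.4^2 = 0.04848 g/mm^2

0.04848 g/mm^2


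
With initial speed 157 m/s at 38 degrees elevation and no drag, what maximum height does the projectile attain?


H = (v0*sin(theta))^2 / (2g) = (157*sin(38°))^2 / (2*9.81) = 476.2 m

476.2 m


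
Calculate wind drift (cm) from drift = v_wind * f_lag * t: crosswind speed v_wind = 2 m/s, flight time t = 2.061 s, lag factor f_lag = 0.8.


drift = v_wind * lag * t = 2 * 0.8 * 2.061 = 3.2976 m ≈ 329.8 cm

329.8 cm


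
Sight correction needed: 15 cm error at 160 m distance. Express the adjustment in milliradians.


1 mrad subtends 1 cm per 10 m of range, so adj = error_cm / (dist_m / 10) = 15 / (160/10) = 0.9375 mrad

0.9375 mrad


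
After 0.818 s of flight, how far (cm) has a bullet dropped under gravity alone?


drop = 0.5*g*t^2 = 0.5*9.81*0.818^2 = 3.28205 m ≈ 328.2 cm

328.2 cm


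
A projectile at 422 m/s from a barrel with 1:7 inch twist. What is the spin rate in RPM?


twist_m = 7*0.0254 = 0.1778 m
spin = v/twist = 422/0.1778 = 2373.453 rev/s
RPM = spin*60 = 2373.453*60 ≈ 142407 RPM

142407 RPM


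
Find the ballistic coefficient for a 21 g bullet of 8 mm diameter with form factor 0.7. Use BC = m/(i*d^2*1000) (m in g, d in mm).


BC = m/(i*d^2*1000) = 21/(0.7 * 8^2 * 1000) = 0.0004687

0.0004687


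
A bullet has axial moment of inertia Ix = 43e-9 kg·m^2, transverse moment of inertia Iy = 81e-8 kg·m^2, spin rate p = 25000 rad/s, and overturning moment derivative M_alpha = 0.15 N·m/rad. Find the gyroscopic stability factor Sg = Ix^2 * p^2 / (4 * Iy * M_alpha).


Sg = Ix^2 * p^2 / (4 * Iy * M_alpha) = (43e-9)^2 * 25000^2 / (4 * 81e-8 * 0.15) = 2.378

2.378


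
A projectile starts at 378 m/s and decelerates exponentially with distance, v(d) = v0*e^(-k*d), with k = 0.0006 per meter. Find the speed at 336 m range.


v = v0*exp(-k*d) = 378*exp(-0.0006*336) = 309 m/s

309 m/s


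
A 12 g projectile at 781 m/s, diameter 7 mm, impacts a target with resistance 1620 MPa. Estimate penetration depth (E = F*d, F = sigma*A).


A = pi*(d/2)^2 = pi*(7/2)^2 = 38.4845 mm^2
E = 0.5*m*v^2 = 0.5*0.012*781^2 = 3659.77 J
depth = E/(sigma*A) = 3659.77 J / (1620 MPa * 38.4845 mm^2) = 3659.77/(1620 * 38.4845) m = 0.0587019 m ≈ 58.7 mm

58.7 mm


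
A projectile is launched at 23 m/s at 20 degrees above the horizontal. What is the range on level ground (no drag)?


R = v0^2 * sin(2*theta) / g = 23^2 * sin(2*20°) / 9.81 = 34.66 m

34.66 m


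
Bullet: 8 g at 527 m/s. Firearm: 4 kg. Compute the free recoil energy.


v_r = m_p*v_p/m_gun = 0.008*527/4 = 1.054 m/s, E_r = 0.5*m_gun*v_r^2 = 0.5*4*1.054^2 = 2.222 J

2.222 J


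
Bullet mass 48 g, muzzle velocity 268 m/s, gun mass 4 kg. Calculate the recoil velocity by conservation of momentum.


v_recoil = m_p * v_p / m_gun = 0.048 * 268 / 4 = 3.216 m/s

3.216 m/s


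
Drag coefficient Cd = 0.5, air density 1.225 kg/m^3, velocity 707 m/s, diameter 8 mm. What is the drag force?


A = pi*(d/2)^2 = pi*(8/2000)^2 = 5.02655e-05 m^2
Fd = 0.5*Cd*rho*A*v^2 = 0.5*0.5*1.225*5.02655e-05*707^2 = 7.695 N

7.695 N


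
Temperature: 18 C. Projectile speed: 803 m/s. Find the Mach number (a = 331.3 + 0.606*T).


a = 331.3 + 0.606*(18) = 342.208 m/s
M = v/a = 803/342.208 = 2.347

2.347


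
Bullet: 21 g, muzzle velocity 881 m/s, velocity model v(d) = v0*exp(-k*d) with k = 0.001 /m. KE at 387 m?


v = v0*exp(-k*d) = 881*exp(-0.001*387) = 598.279 m/s
E = 0.5*m*v^2 = 0.5*0.021*598.279^2 = 3758 J

3758 J


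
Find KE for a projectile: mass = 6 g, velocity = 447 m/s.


E = 0.5*m*v^2 = 0.5*0.006*447^2 = 599.4 J

599.4 J


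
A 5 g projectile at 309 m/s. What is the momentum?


p = m*v = 0.005*309 = 1.545 kg·m/s

1.545 kg·m/s


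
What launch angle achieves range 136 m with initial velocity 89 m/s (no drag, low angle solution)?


sin(2*theta) = R*g/v0^2 = 136*9.81/89^2 = 0.168433, theta = arcsin(0.168433)/2 = 4.848°

4.848 degrees


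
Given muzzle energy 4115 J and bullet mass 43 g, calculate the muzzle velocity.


v = sqrt(2*E/m) = sqrt(2*4115/0.043) = 437.5 m/s

437.5 m/s


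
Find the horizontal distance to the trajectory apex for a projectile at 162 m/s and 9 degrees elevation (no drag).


R = v0^2*sin(2*theta)/g = 162^2*sin(2*9°)/9.81 = 826.691 m
apex_dist = R/2 = 826.691/2 = 413.3 m

413.3 m


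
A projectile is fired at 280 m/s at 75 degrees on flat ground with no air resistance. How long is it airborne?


T = 2*v0*sin(theta)/g = 2*280*sin(75°)/9.81 = 55.14 s

55.14 s


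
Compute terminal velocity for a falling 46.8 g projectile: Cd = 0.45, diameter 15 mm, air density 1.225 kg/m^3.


A = pi*(d/2)^2 = pi*(15/2000)^2 = 1.76715e-04 m^2
vt = sqrt(2mg/(Cd*rho*A)) = sqrt(2*0.0468*9.81/(0.45 * 1.225 * 1.76715e-04)) = 97.09 m/s

97.09 m/s


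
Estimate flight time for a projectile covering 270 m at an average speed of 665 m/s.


t = d/v = 270/665 = 0.406 s

0.406 s


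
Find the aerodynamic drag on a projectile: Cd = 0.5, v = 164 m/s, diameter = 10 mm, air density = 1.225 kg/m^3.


A = pi*(d/2)^2 = pi*(10/2000)^2 = 7.85398e-05 m^2
Fd = 0.5*Cd*rho*A*v^2 = 0.5*0.5*1.225*7.85398e-05*164^2 = 0.6469 N

0.6469 N


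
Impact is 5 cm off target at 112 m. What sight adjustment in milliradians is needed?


1 mrad subtends 1 cm per 10 m of range, so adj = error_cm / (dist_m / 10) = 5 / (112/10) = 0.4464 mrad

0.4464 mrad


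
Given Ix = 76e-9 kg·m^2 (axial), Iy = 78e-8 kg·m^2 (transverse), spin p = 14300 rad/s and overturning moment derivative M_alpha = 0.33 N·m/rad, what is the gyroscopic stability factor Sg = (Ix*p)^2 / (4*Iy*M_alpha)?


Sg = Ix^2 * p^2 / (4 * Iy * M_alpha) = (76e-9)^2 * 14300^2 / (4 * 78e-8 * 0.33) = 1.147

1.147


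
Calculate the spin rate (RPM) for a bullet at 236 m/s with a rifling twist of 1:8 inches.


twist_m = 8*0.0254 = 0.2032 m
spin = v/twist = 236/0.2032 = 1161.417 rev/s
RPM = spin*60 = 1161.417*60 ≈ 69685 RPM

69685 RPM


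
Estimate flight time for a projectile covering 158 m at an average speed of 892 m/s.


t = d/v = 158/892 = 0.1771 s

0.1771 s


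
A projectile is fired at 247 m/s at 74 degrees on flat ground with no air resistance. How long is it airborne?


T = 2*v0*sin(theta)/g = 2*247*sin(74°)/9.81 = 48.41 s

48.41 s


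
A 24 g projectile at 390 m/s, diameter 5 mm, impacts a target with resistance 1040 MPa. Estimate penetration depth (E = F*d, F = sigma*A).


A = pi*(d/2)^2 = pi*(5/2)^2 = 19.635 mm^2
E = 0.5*m*v^2 = 0.5*0.024*390^2 = 1825.2 J
depth = E/(sigma*A) = 1825.2 J / (1040 MPa * 19.635 mm^2) = 1825.2/(1040 * 19.635) m = 0.0893814 m ≈ 89.38 mm

89.38 mm


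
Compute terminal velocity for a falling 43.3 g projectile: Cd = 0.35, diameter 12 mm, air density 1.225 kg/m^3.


A = pi*(d/2)^2 = pi*(12/2000)^2 = 1.13097e-04 m^2
vt = sqrt(2mg/(Cd*rho*A)) = sqrt(2*0.0433*9.81/(0.35 * 1.225 * 1.13097e-04)) = 132.4 m/s

132.4 m/s


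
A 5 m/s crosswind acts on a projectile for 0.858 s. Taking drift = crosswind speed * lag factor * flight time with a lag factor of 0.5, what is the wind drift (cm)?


drift = v_wind * lag * t = 5 * 0.5 * 0.858 = 2.145 m ≈ 214.5 cm

214.5 cm


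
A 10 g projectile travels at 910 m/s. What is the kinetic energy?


E = 0.5*m*v^2 = 0.5*0.01*910^2 = 4140 J

4140 J


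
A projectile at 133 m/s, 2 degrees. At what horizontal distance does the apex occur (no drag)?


R = v0^2*sin(2*theta)/g = 133^2*sin(2*2°)/9.81 = 125.782 m
apex_dist = R/2 = 125.782/2 = 62.89 m

62.89 m


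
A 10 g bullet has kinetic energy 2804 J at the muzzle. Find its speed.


v = sqrt(2*E/m) = sqrt(2*2804/0.01) = 748.9 m/s

748.9 m/s


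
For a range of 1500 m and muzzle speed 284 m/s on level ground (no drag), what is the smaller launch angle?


sin(2*theta) = R*g/v0^2 = 1500*9.81/284^2 = 0.182441, theta = arcsin(0.182441)/2 = 5.256°

5.256 degrees


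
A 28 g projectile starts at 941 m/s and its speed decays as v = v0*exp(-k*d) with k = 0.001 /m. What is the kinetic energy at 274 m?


v = v0*exp(-k*d) = 941*exp(-0.001*274) = 715.472 m/s
E = 0.5*m*v^2 = 0.5*0.028*715.472^2 = 7167 J

7167 J


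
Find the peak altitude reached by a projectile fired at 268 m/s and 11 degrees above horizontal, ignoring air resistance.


H = (v0*sin(theta))^2 / (2g) = (268*sin(11°))^2 / (2*9.81) = 133.3 m

133.3 m


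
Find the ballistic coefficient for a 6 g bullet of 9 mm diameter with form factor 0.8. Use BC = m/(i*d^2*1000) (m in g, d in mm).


BC = m/(i*d^2*1000) = 6/(0.8 * 9^2 * 1000) = 9.259e-05

9.259e-05


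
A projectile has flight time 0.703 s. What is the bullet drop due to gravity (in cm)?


drop = 0.5*g*t^2 = 0.5*9.81*0.703^2 = 2.4241 m ≈ 242.4 cm

242.4 cm


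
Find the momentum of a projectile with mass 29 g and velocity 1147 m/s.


p = m*v = 0.029*1147 = 33.26 kg·m/s

33.26 kg·m/s


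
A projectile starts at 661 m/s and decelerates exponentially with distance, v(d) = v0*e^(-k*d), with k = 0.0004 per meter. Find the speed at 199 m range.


v = v0*exp(-k*d) = 661*exp(-0.0004*199) = 610.4 m/s

610.4 m/s


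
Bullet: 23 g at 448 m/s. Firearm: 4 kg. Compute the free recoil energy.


v_r = m_p*v_p/m_gun = 0.023*448/4 = 2.576 m/s, E_r = 0.5*m_gun*v_r^2 = 0.5*4*2.576^2 = 13.27 J

13.27 J


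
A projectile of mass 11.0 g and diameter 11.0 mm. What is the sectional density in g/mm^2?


SD = m/d^2 = 11.0/11.0^2 = 0.09091 g/mm^2

0.09091 g/mm^2


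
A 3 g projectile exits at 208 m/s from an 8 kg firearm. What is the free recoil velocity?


v_recoil = m_p * v_p / m_gun = 0.003 * 208 / 8 = 0.078 m/s

0.078 m/s


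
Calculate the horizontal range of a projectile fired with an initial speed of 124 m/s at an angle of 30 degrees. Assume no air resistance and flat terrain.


R = v0^2 * sin(2*theta) / g = 124^2 * sin(2*30°) / 9.81 = 1357 m

1357 m


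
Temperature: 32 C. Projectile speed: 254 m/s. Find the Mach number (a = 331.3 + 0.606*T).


a = 331.3 + 0.606*(32) = 350.692 m/s
M = v/a = 254/350.692 = 0.7243

0.7243


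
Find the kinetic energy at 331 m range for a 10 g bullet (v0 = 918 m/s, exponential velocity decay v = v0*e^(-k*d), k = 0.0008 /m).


v = v0*exp(-k*d) = 918*exp(-0.0008*331) = 704.436 m/s
E = 0.5*m*v^2 = 0.5*0.01*704.436^2 = 2481 J

2481 J


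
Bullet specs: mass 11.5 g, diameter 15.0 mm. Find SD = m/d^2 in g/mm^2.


SD = m/d^2 = 11.5/15.0^2 = 0.05111 g/mm^2

0.05111 g/mm^2


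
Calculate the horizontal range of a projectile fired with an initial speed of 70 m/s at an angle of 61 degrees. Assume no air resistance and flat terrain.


R = v0^2 * sin(2*theta) / g = 70^2 * sin(2*61°) / 9.81 = 423.6 m

423.6 m


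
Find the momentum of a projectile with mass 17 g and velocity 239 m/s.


p = m*v = 0.017*239 = 4.063 kg·m/s

4.063 kg·m/s


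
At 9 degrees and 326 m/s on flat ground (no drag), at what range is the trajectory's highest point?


R = v0^2*sin(2*theta)/g = 326^2*sin(2*9°)/9.81 = 3347.72 m
apex_dist = R/2 = 3347.72/2 = 1674 m

1674 m


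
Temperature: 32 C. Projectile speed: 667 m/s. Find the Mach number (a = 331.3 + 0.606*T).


a = 331.3 + 0.606*(32) = 350.692 m/s
M = v/a = 667/350.692 = 1.902

1.902


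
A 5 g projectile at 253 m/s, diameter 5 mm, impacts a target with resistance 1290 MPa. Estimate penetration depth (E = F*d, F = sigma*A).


A = pi*(d/2)^2 = pi*(5/2)^2 = 19.635 mm^2
E = 0.5*m*v^2 = 0.5*0.005*253^2 = 160.023 J
depth = E/(sigma*A) = 160.023 J / (1290 MPa * 19.635 mm^2) = 160.023/(1290 * 19.635) m = 0.00631774 m ≈ 6.318 mm

6.318 mm


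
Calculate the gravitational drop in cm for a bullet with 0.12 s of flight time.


drop = 0.5*g*t^2 = 0.5*9.81*0.12^2 = 0.070632 m ≈ 7.063 cm

7.063 cm


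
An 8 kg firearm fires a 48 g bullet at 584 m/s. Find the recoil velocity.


v_recoil = m_p * v_p / m_gun = 0.048 * 584 / 8 = 3.504 m/s

3.504 m/s


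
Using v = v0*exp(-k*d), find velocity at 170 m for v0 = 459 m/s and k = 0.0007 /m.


v = v0*exp(-k*d) = 459*exp(-0.0007*170) = 407.5 m/s

407.5 m/s


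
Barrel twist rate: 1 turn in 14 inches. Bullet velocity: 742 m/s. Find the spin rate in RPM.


twist_m = 14*0.0254 = 0.3556 m
spin = v/twist = 742/0.3556 = 2086.614 rev/s
RPM = spin*60 = 2086.614*60 ≈ 125197 RPM

125197 RPM


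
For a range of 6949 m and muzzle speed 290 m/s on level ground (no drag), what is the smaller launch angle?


sin(2*theta) = R*g/v0^2 = 6949*9.81/290^2 = 0.810579, theta = arcsin(0.810579)/2 = 27.08°

27.08 degrees


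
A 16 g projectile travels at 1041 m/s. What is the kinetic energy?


E = 0.5*m*v^2 = 0.5*0.016*1041^2 = 8669 J

8669 J


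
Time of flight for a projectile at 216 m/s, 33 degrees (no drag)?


T = 2*v0*sin(theta)/g = 2*216*sin(33°)/9.81 = 23.98 s

23.98 s


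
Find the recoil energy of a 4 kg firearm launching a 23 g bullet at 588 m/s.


v_r = m_p*v_p/m_gun = 0.023*588/4 = 3.381 m/s, E_r = 0.5*m_gun*v_r^2 = 0.5*4*3.381^2 = 22.86 J

22.86 J


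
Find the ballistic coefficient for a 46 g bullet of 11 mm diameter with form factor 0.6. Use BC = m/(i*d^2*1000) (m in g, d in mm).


BC = m/(i*d^2*1000) = 46/(0.6 * 11^2 * 1000) = 0.0006336

0.0006336


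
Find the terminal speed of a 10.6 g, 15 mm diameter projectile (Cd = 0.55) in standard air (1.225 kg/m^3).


A = pi*(d/2)^2 = pi*(15/2000)^2 = 1.76715e-04 m^2
vt = sqrt(2mg/(Cd*rho*A)) = sqrt(2*0.0106*9.81/(0.55 * 1.225 * 1.76715e-04)) = 41.79 m/s

41.79 m/s


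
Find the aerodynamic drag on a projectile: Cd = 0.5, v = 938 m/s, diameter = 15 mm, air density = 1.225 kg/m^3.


A = pi*(d/2)^2 = pi*(15/2000)^2 = 1.76715e-04 m^2
Fd = 0.5*Cd*rho*A*v^2 = 0.5*0.5*1.225*1.76715e-04*938^2 = 47.62 N

47.62 N


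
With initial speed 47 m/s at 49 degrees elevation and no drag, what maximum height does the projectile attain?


H = (v0*sin(theta))^2 / (2g) = (47*sin(49°))^2 / (2*9.81) = 64.13 m

64.13 m


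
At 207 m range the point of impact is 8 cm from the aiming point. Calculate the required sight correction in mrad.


1 mrad subtends 1 cm per 10 m of range, so adj = error_cm / (dist_m / 10) = 8 / (207/10) = 0.3865 mrad

0.3865 mrad


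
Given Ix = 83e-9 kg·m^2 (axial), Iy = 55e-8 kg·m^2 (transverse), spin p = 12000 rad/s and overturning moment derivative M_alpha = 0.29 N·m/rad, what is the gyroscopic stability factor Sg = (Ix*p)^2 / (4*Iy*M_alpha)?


Sg = Ix^2 * p^2 / (4 * Iy * M_alpha) = (83e-9)^2 * 12000^2 / (4 * 55e-8 * 0.29) = 1.555

1.555


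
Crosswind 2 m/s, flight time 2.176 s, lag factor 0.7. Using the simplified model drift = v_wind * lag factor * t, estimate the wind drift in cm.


drift = v_wind * lag * t = 2 * 0.7 * 2.176 = 3.0464 m ≈ 304.6 cm

304.6 cm


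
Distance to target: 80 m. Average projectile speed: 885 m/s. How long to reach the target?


t = d/v = 80/885 = 0.0904 s

0.0904 s


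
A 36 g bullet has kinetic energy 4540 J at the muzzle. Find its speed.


v = sqrt(2*E/m) = sqrt(2*4540/0.036) = 502.2 m/s

502.2 m/s


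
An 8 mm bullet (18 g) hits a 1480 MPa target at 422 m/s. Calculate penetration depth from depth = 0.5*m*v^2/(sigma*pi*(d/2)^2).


A = pi*(d/2)^2 = pi*(8/2)^2 = 50.2655 mm^2
E = 0.5*m*v^2 = 0.5*0.018*422^2 = 1602.76 J
depth = E/(sigma*A) = 1602.76 J / (1480 MPa * 50.2655 mm^2) = 1602.76/(1480 * 50.2655) m = 0.0215445 m ≈ 21.54 mm

21.54 mm


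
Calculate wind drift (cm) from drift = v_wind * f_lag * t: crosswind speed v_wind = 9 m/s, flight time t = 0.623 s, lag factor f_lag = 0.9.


drift = v_wind * lag * t = 9 * 0.9 * 0.623 = 5.0463 m ≈ 504.6 cm

504.6 cm


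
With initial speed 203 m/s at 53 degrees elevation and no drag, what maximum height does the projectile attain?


H = (v0*sin(theta))^2 / (2g) = (203*sin(53°))^2 / (2*9.81) = 1340 m

1340 m


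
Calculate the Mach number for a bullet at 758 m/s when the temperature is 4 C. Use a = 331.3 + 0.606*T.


a = 331.3 + 0.606*(4) = 333.724 m/s
M = v/a = 758/333.724 = 2.271

2.271


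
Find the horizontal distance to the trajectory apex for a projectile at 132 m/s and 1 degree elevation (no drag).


R = v0^2*sin(2*theta)/g = 132^2*sin(2*1°)/9.81 = 61.9866 m
apex_dist = R/2 = 61.9866/2 = 30.99 m

30.99 m


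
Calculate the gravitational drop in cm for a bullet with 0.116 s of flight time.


drop = 0.5*g*t^2 = 0.5*9.81*0.116^2 = 0.0660017 m ≈ 6.6 cm

6.6 cm


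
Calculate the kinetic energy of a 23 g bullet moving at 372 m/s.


E = 0.5*m*v^2 = 0.5*0.023*372^2 = 1591 J

1591 J


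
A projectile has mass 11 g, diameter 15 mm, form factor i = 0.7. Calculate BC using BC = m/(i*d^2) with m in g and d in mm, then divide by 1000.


BC = m/(i*d^2*1000) = 11/(0.7 * 15^2 * 1000) = 6.984e-05

6.984e-05


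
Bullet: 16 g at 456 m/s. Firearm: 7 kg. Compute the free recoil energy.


v_r = m_p*v_p/m_gun = 0.016*456/7 = 1.04229 m/s, E_r = 0.5*m_gun*v_r^2 = 0.5*7*1.04229^2 = 3.802 J

3.802 J


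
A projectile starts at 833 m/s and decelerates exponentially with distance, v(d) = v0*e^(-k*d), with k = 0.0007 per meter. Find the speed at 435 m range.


v = v0*exp(-k*d) = 833*exp(-0.0007*435) = 614.3 m/s

614.3 m/s


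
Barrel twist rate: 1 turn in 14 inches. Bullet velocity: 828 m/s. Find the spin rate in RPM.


twist_m = 14*0.0254 = 0.3556 m
spin = v/twist = 828/0.3556 = 2328.459 rev/s
RPM = spin*60 = 2328.459*60 ≈ 139708 RPM

139708 RPM


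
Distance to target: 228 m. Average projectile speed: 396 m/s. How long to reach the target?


t = d/v = 228/396 = 0.5758 s

0.5758 s


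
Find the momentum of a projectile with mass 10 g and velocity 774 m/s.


p = m*v = 0.01*774 = 7.74 kg·m/s

7.74 kg·m/s


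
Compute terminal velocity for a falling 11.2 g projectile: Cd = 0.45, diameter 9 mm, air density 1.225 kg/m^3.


A = pi*(d/2)^2 = pi*(9/2000)^2 = 6.36173e-05 m^2
vt = sqrt(2mg/(Cd*rho*A)) = sqrt(2*0.0112*9.81/(0.45 * 1.225 * 6.36173e-05)) = 79.16 m/s

79.16 m/s


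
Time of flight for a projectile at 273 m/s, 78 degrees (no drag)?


T = 2*v0*sin(theta)/g = 2*273*sin(78°)/9.81 = 54.44 s

54.44 s


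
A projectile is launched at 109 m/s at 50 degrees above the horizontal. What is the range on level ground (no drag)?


R = v0^2 * sin(2*theta) / g = 109^2 * sin(2*50°) / 9.81 = 1193 m

1193 m


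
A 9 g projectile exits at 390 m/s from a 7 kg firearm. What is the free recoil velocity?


v_recoil = m_p * v_p / m_gun = 0.009 * 390 / 7 = 0.5014 m/s

0.5014 m/s


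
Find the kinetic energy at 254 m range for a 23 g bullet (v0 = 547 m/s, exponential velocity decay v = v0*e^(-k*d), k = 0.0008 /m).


v = v0*exp(-k*d) = 547*exp(-0.0008*254) = 446.415 m/s
E = 0.5*m*v^2 = 0.5*0.023*446.415^2 = 2292 J

2292 J


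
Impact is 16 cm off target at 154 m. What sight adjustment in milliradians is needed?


1 mrad subtends 1 cm per 10 m of range, so adj = error_cm / (dist_m / 10) = 16 / (154/10) = 1.039 mrad

1.039 mrad


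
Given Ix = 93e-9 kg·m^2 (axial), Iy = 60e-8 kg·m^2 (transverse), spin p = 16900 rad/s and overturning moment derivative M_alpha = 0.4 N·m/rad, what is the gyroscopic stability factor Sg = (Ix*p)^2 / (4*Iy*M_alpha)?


Sg = Ix^2 * p^2 / (4 * Iy * M_alpha) = (93e-9)^2 * 16900^2 / (4 * 60e-8 * 0.4) = 2.573

2.573


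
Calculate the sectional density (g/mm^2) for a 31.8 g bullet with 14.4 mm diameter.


SD = m/d^2 = 31.8/14.4^2 = 0.1534 g/mm^2

0.1534 g/mm^2


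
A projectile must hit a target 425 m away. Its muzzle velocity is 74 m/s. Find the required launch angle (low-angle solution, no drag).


sin(2*theta) = R*g/v0^2 = 425*9.81/74^2 = 0.761368, theta = arcsin(0.761368)/2 = 24.79°

24.79 degrees


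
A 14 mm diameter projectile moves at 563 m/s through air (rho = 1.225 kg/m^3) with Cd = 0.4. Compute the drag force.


A = pi*(d/2)^2 = pi*(14/2000)^2 = 1.53938e-04 m^2
Fd = 0.5*Cd*rho*A*v^2 = 0.5*0.4*1.225*1.53938e-04*563^2 = 11.95 N

11.95 N


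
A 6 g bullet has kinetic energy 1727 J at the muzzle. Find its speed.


v = sqrt(2*E/m) = sqrt(2*1727/0.006) = 758.7 m/s

758.7 m/s


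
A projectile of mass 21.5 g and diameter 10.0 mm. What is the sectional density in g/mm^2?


SD = m/d^2 = 21.5/10.0^2 = 0.215 g/mm^2

0.215 g/mm^2


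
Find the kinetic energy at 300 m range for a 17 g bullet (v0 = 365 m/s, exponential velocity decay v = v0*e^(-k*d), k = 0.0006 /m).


v = v0*exp(-k*d) = 365*exp(-0.0006*300) = 304.874 m/s
E = 0.5*m*v^2 = 0.5*0.017*304.874^2 = 790.1 J

790.1 J


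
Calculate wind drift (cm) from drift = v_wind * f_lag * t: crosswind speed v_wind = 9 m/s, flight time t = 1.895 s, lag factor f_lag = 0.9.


drift = v_wind * lag * t = 9 * 0.9 * 1.895 = 15.3495 m ≈ 1535 cm

1535 cm


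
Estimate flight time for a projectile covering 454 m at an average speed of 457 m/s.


t = d/v = 454/457 = 0.9934 s

0.9934 s


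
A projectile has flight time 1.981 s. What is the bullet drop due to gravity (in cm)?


drop = 0.5*g*t^2 = 0.5*9.81*1.981^2 = 19.249 m ≈ 1925 cm

1925 cm


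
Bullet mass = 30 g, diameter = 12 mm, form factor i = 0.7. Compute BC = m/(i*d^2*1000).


BC = m/(i*d^2*1000) = 30/(0.7 * 12^2 * 1000) = 0.0002976

0.0002976


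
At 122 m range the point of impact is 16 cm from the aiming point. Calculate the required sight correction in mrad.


1 mrad subtends 1 cm per 10 m of range, so adj = error_cm / (dist_m / 10) = 16 / (122/10) = 1.311 mrad

1.311 mrad


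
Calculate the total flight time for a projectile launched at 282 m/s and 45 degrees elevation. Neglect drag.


T = 2*v0*sin(theta)/g = 2*282*sin(45°)/9.81 = 40.65 s

40.65 s


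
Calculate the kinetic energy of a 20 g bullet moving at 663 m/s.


E = 0.5*m*v^2 = 0.5*0.02*663^2 = 4396 J

4396 J


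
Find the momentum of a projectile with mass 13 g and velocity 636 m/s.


p = m*v = 0.013*636 = 8.268 kg·m/s

8.268 kg·m/s


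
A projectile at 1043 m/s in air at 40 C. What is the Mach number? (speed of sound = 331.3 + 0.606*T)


a = 331.3 + 0.606*(40) = 355.54 m/s
M = v/a = 1043/355.54 = 2.934

2.934


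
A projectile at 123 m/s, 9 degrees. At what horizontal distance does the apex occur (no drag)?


R = v0^2*sin(2*theta)/g = 123^2*sin(2*9°)/9.81 = 476.567 m
apex_dist = R/2 = 476.567/2 = 238.3 m

238.3 m


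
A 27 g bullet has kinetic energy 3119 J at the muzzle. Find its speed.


v = sqrt(2*E/m) = sqrt(2*3119/0.027) = 480.7 m/s

480.7 m/s


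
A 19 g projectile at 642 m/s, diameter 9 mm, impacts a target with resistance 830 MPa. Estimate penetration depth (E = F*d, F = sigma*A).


A = pi*(d/2)^2 = pi*(9/2)^2 = 63.6173 mm^2
E = 0.5*m*v^2 = 0.5*0.019*642^2 = 3915.56 J
depth = E/(sigma*A) = 3915.56 J / (830 MPa * 63.6173 mm^2) = 3915.56/(830 * 63.6173) m = 0.074155 m ≈ 74.16 mm

74.16 mm


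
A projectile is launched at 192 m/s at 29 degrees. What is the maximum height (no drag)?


H = (v0*sin(theta))^2 / (2g) = (192*sin(29°))^2 / (2*9.81) = 441.6 m

441.6 m


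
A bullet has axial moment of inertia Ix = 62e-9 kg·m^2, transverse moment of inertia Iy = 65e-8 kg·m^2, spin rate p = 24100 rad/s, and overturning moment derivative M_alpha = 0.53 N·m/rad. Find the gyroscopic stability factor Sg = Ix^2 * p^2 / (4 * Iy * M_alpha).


Sg = Ix^2 * p^2 / (4 * Iy * M_alpha) = (62e-9)^2 * 24100^2 / (4 * 65e-8 * 0.53) = 1.62

1.62


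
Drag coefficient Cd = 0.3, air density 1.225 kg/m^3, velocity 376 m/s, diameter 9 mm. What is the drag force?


A = pi*(d/2)^2 = pi*(9/2000)^2 = 6.36173e-05 m^2
Fd = 0.5*Cd*rho*A*v^2 = 0.5*0.3*1.225*6.36173e-05*376^2 = 1.653 N

1.653 N


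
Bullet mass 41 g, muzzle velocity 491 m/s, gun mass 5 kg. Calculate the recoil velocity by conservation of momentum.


v_recoil = m_p * v_p / m_gun = 0.041 * 491 / 5 = 4.026 m/s

4.026 m/s


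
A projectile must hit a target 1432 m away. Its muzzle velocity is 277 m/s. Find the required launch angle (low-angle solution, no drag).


sin(2*theta) = R*g/v0^2 = 1432*9.81/277^2 = 0.183085, theta = arcsin(0.183085)/2 = 5.275°

5.275 degrees


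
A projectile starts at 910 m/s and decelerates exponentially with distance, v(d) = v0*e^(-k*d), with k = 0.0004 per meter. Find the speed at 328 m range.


v = v0*exp(-k*d) = 910*exp(-0.0004*328) = 798.1 m/s

798.1 m/s


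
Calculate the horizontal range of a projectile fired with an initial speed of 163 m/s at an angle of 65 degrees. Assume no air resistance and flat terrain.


R = v0^2 * sin(2*theta) / g = 163^2 * sin(2*65°) / 9.81 = 2075 m

2075 m


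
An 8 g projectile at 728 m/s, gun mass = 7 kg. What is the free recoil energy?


v_r = m_p*v_p/m_gun = 0.008*728/7 = 0.832 m/s, E_r = 0.5*m_gun*v_r^2 = 0.5*7*0.832^2 = 2.423 J

2.423 J


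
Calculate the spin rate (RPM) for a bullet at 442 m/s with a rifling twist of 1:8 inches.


twist_m = 8*0.0254 = 0.2032 m
spin = v/twist = 442/0.2032 = 2175.197 rev/s
RPM = spin*60 = 2175.197*60 ≈ 130512 RPM

130512 RPM


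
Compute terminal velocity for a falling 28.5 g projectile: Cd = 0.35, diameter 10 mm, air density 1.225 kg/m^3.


A = pi*(d/2)^2 = pi*(10/2000)^2 = 7.85398e-05 m^2
vt = sqrt(2mg/(Cd*rho*A)) = sqrt(2*0.0285*9.81/(0.35 * 1.225 * 7.85398e-05)) = 128.9 m/s

128.9 m/s


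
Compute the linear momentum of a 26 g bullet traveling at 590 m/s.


p = m*v = 0.026*590 = 15.34 kg·m/s

15.34 kg·m/s


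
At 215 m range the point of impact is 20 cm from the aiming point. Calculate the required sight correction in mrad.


1 mrad subtends 1 cm per 10 m of range, so adj = error_cm / (dist_m / 10) = 20 / (215/10) = 0.9302 mrad

0.9302 mrad


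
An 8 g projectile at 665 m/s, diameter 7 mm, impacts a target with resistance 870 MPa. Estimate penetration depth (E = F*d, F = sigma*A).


A = pi*(d/2)^2 = pi*(7/2)^2 = 38.4845 mm^2
E = 0.5*m*v^2 = 0.5*0.008*665^2 = 1768.9 J
depth = E/(sigma*A) = 1768.9 J / (870 MPa * 38.4845 mm^2) = 1768.9/(870 * 38.4845) m = 0.0528321 m ≈ 52.83 mm

52.83 mm


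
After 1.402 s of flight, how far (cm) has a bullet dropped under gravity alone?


drop = 0.5*g*t^2 = 0.5*9.81*1.402^2 = 9.64129 m ≈ 964.1 cm

964.1 cm


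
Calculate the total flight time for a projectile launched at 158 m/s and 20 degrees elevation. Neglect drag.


T = 2*v0*sin(theta)/g = 2*158*sin(20°)/9.81 = 11.02 s

11.02 s


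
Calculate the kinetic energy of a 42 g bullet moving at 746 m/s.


E = 0.5*m*v^2 = 0.5*0.042*746^2 = 11687 J

11687 J


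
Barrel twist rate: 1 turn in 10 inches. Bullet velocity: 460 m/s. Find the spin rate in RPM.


twist_m = 10*0.0254 = 0.254 m
spin = v/twist = 460/0.254 = 1811.024 rev/s
RPM = spin*60 = 1811.024*60 ≈ 108661 RPM

108661 RPM


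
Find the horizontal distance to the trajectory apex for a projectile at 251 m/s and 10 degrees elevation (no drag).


R = v0^2*sin(2*theta)/g = 251^2*sin(2*10°)/9.81 = 2196.49 m
apex_dist = R/2 = 2196.49/2 = 1098 m

1098 m


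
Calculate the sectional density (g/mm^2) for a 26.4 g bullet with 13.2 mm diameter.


SD = m/d^2 = 26.4/13.2^2 = 0.1515 g/mm^2

0.1515 g/mm^2


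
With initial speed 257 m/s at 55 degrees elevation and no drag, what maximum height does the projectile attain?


H = (v0*sin(theta))^2 / (2g) = (257*sin(55°))^2 / (2*9.81) = 2259 m

2259 m


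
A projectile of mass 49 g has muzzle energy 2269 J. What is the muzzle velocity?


v = sqrt(2*E/m) = sqrt(2*2269/0.049) = 304.3 m/s

304.3 m/s


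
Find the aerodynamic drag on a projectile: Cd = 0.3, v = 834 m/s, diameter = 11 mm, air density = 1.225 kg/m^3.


A = pi*(d/2)^2 = pi*(11/2000)^2 = 9.50332e-05 m^2
Fd = 0.5*Cd*rho*A*v^2 = 0.5*0.3*1.225*9.50332e-05*834^2 = 12.15 N

12.15 N


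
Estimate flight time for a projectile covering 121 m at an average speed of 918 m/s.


t = d/v = 121/918 = 0.1318 s

0.1318 s


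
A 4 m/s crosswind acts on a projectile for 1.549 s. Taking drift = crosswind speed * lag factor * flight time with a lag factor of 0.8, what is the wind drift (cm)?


drift = v_wind * lag * t = 4 * 0.8 * 1.549 = 4.9568 m ≈ 495.7 cm

495.7 cm


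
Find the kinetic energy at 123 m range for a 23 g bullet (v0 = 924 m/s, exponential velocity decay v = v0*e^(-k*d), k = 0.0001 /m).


v = v0*exp(-k*d) = 924*exp(-0.0001*123) = 912.704 m/s
E = 0.5*m*v^2 = 0.5*0.023*912.704^2 = 9580 J

9580 J


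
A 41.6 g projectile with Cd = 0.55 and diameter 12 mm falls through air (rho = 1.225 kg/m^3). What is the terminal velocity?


A = pi*(d/2)^2 = pi*(12/2000)^2 = 1.13097e-04 m^2
vt = sqrt(2mg/(Cd*rho*A)) = sqrt(2*0.0416*9.81/(0.55 * 1.225 * 1.13097e-04)) = 103.5 m/s

103.5 m/s


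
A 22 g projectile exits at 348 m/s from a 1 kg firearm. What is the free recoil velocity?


v_recoil = m_p * v_p / m_gun = 0.022 * 348 / 1 = 7.656 m/s

7.656 m/s


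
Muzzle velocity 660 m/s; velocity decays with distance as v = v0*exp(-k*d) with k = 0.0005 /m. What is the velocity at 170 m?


v = v0*exp(-k*d) = 660*exp(-0.0005*170) = 606.2 m/s

606.2 m/s


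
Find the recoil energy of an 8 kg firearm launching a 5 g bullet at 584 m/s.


v_r = m_p*v_p/m_gun = 0.005*584/8 = 0.365 m/s, E_r = 0.5*m_gun*v_r^2 = 0.5*8*0.365^2 = 0.5329 J

0.5329 J


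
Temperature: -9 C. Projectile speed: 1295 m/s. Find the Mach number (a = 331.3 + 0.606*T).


a = 331.3 + 0.606*(-9) = 325.846 m/s
M = v/a = 1295/325.846 = 3.974

3.974


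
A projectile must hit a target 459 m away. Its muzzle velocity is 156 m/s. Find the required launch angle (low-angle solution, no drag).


sin(2*theta) = R*g/v0^2 = 459*9.81/156^2 = 0.185026, theta = arcsin(0.185026)/2 = 5.331°

5.331 degrees


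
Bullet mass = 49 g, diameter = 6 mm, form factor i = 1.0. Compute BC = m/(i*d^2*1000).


BC = m/(i*d^2*1000) = 49/(1.0 * 6^2 * 1000) = 0.001361

0.001361


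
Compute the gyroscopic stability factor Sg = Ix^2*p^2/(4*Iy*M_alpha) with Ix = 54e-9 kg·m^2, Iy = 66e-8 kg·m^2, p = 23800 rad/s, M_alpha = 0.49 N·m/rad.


Sg = Ix^2 * p^2 / (4 * Iy * M_alpha) = (54e-9)^2 * 23800^2 / (4 * 66e-8 * 0.49) = 1.277

1.277


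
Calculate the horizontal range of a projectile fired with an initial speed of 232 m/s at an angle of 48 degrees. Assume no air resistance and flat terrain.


R = v0^2 * sin(2*theta) / g = 232^2 * sin(2*48°) / 9.81 = 5457 m

5457 m


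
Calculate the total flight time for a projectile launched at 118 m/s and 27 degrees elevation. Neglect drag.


T = 2*v0*sin(theta)/g = 2*118*sin(27°)/9.81 = 10.92 s

10.92 s


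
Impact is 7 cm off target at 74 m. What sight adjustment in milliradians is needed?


1 mrad subtends 1 cm per 10 m of range, so adj = error_cm / (dist_m / 10) = 7 / (74/10) = 0.9459 mrad

0.9459 mrad


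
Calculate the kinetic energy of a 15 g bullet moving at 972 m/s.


E = 0.5*m*v^2 = 0.5*0.015*972^2 = 7086 J

7086 J


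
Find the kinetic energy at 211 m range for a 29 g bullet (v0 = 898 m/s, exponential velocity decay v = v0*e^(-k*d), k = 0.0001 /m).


v = v0*exp(-k*d) = 898*exp(-0.0001*211) = 879.251 m/s
E = 0.5*m*v^2 = 0.5*0.029*879.251^2 = 11210 J

11210 J


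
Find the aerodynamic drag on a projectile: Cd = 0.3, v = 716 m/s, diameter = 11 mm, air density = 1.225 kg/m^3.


A = pi*(d/2)^2 = pi*(11/2000)^2 = 9.50332e-05 m^2
Fd = 0.5*Cd*rho*A*v^2 = 0.5*0.3*1.225*9.50332e-05*716^2 = 8.952 N

8.952 N


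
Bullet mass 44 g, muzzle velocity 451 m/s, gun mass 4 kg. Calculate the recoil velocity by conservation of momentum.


v_recoil = m_p * v_p / m_gun = 0.044 * 451 / 4 = 4.961 m/s

4.961 m/s


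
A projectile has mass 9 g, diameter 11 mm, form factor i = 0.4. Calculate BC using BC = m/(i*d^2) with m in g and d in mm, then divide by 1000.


BC = m/(i*d^2*1000) = 9/(0.4 * 11^2 * 1000) = 0.000186

0.000186


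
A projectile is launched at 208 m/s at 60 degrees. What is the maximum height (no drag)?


H = (v0*sin(theta))^2 / (2g) = (208*sin(60°))^2 / (2*9.81) = 1654 m

1654 m


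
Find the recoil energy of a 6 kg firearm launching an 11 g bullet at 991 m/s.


v_r = m_p*v_p/m_gun = 0.011*991/6 = 1.81683 m/s, E_r = 0.5*m_gun*v_r^2 = 0.5*6*1.81683^2 = 9.903 J

9.903 J


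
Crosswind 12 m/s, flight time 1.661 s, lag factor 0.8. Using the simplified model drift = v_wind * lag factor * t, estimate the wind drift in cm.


drift = v_wind * lag * t = 12 * 0.8 * 1.661 = 15.9456 m ≈ 1595 cm

1595 cm


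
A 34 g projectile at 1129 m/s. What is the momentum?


p = m*v = 0.034*1129 = 38.39 kg·m/s

38.39 kg·m/s


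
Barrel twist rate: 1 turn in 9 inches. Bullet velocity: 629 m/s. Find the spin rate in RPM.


twist_m = 9*0.0254 = 0.2286 m
spin = v/twist = 629/0.2286 = 2751.531 rev/s
RPM = spin*60 = 2751.531*60 ≈ 165092 RPM

165092 RPM


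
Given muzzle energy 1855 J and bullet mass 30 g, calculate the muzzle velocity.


v = sqrt(2*E/m) = sqrt(2*1855/0.03) = 351.7 m/s

351.7 m/s


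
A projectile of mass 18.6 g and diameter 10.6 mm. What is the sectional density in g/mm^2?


SD = m/d^2 = 18.6/10.6^2 = 0.1655 g/mm^2

0.1655 g/mm^2


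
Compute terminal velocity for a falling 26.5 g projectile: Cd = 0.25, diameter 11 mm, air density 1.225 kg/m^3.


A = pi*(d/2)^2 = pi*(11/2000)^2 = 9.50332e-05 m^2
vt = sqrt(2mg/(Cd*rho*A)) = sqrt(2*0.0265*9.81/(0.25 * 1.225 * 9.50332e-05)) = 133.7 m/s

133.7 m/s


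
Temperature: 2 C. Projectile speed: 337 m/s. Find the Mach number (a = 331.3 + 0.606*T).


a = 331.3 + 0.606*(2) = 332.512 m/s
M = v/a = 337/332.512 = 1.013

1.013


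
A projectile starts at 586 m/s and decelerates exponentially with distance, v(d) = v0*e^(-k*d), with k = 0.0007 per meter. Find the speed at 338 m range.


v = v0*exp(-k*d) = 586*exp(-0.0007*338) = 462.5 m/s

462.5 m/s


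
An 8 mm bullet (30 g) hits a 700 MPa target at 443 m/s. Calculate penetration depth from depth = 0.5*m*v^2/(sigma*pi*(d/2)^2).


A = pi*(d/2)^2 = pi*(8/2)^2 = 50.2655 mm^2
E = 0.5*m*v^2 = 0.5*0.03*443^2 = 2943.73 J
depth = E/(sigma*A) = 2943.73 J / (700 MPa * 50.2655 mm^2) = 2943.73/(700 * 50.2655) m = 0.0836625 m ≈ 83.66 mm

83.66 mm


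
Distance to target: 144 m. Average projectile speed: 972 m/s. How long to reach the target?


t = d/v = 144/972 = 0.1481 s

0.1481 s


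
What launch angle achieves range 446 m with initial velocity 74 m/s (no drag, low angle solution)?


sin(2*theta) = R*g/v0^2 = 446*9.81/74^2 = 0.798988, theta = arcsin(0.798988)/2 = 26.52°

26.52 degrees


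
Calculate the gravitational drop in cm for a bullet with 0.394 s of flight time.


drop = 0.5*g*t^2 = 0.5*9.81*0.394^2 = 0.761433 m ≈ 76.14 cm

76.14 cm


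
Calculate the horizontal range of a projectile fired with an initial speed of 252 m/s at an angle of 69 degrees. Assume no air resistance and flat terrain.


R = v0^2 * sin(2*theta) / g = 252^2 * sin(2*69°) / 9.81 = 4332 m

4332 m


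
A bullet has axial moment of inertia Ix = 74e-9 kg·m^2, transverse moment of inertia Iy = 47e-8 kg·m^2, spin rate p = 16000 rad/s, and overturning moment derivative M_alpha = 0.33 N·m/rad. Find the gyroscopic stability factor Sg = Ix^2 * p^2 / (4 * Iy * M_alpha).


Sg = Ix^2 * p^2 / (4 * Iy * M_alpha) = (74e-9)^2 * 16000^2 / (4 * 47e-8 * 0.33) = 2.26

2.26


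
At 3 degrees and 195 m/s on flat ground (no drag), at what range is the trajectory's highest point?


R = v0^2*sin(2*theta)/g = 195^2*sin(2*3°)/9.81 = 405.168 m
apex_dist = R/2 = 405.168/2 = 202.6 m

202.6 m


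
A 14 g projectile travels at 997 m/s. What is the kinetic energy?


E = 0.5*m*v^2 = 0.5*0.014*997^2 = 6958 J

6958 J


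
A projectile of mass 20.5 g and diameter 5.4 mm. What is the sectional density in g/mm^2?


SD = m/d^2 = 20.5/5.4^2 = 0.703 g/mm^2

0.703 g/mm^2


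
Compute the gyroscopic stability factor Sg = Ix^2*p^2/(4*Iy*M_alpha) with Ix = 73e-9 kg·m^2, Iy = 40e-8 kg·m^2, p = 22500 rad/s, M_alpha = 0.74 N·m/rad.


Sg = Ix^2 * p^2 / (4 * Iy * M_alpha) = (73e-9)^2 * 22500^2 / (4 * 40e-8 * 0.74) = 2.279

2.279


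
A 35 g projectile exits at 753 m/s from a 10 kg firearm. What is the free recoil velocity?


v_recoil = m_p * v_p / m_gun = 0.035 * 753 / 10 = 2.636 m/s

2.636 m/s


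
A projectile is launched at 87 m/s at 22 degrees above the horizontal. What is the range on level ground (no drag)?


R = v0^2 * sin(2*theta) / g = 87^2 * sin(2*22°) / 9.81 = 536 m

536 m


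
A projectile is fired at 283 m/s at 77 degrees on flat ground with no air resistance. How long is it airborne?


T = 2*v0*sin(theta)/g = 2*283*sin(77°)/9.81 = 56.22 s

56.22 s


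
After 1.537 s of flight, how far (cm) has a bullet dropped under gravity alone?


drop = 0.5*g*t^2 = 0.5*9.81*1.537^2 = 11.5874 m ≈ 1159 cm

1159 cm


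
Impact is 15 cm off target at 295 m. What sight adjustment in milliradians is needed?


1 mrad subtends 1 cm per 10 m of range, so adj = error_cm / (dist_m / 10) = 15 / (295/10) = 0.5085 mrad

0.5085 mrad


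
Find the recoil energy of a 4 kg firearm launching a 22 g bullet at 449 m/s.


v_r = m_p*v_p/m_gun = 0.022*449/4 = 2.4695 m/s, E_r = 0.5*m_gun*v_r^2 = 0.5*4*2.4695^2 = 12.2 J

12.2 J
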